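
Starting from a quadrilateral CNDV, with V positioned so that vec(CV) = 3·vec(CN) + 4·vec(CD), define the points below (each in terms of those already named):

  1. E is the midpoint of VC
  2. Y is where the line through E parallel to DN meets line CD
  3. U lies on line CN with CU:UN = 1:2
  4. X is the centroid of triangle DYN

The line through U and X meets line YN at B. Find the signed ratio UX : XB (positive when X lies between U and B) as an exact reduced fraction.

UX:XB = 9/5

Set C = (0, 0), N = (1, 0), D = (0, 1), V = (3, 4); any affine frame gives the same invariant.
1. E is the midpoint of VC ⇒ E = (3/2, 2)
2. Y is where the line through E parallel to DN meets line CD ⇒ Y = (0, 7/2)
3. U lies on line CN with CU:UN = 1:2 ⇒ U = (1/3, 0)
4. X is the centroid of triangle DYN ⇒ X = (1/3, 3/2)
line UX meets YN at B = (1/3, 7/3)
X = U + t·(B−U) with t = 9/14, so UX:XB = 9/14:5/14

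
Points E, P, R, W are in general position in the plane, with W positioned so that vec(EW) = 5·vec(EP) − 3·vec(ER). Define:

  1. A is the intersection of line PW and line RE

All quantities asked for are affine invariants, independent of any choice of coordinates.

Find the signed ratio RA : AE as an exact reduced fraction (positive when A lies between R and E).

Choose coordinates E = (0, 0), P = (1, 0), R = (0, 1), W = (5, -3).
1. A is the intersection of line PW and line RE ⇒ A = (0, 3/4)
A = R + t·(E−R) with t = 1/4, so RA:AE = t:(1−t) = 1/4:3/4

RA:AE = 1/3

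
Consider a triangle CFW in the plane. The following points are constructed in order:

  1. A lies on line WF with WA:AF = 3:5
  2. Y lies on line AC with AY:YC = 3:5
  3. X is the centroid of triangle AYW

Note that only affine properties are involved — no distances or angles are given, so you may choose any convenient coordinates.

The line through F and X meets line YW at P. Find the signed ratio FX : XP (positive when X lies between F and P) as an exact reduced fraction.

Choose coordinates C = (0, 0), F = (1, 0), W = (0, 1).
1. A lies on line WF with WA:AF = 3:5 ⇒ A = (3/8, 5/8)
2. Y lies on line AC with AY:YC = 3:5 ⇒ Y = (15/64, 25/64)
3. X is the centroid of triangle AYW ⇒ X = (13/64, 43/64)
line FX meets YW at P = (5/56, 43/56)
X = F + t·(P−F) with t = 7/8, so FX:XP = 7/8:1/8

FX:XP = 7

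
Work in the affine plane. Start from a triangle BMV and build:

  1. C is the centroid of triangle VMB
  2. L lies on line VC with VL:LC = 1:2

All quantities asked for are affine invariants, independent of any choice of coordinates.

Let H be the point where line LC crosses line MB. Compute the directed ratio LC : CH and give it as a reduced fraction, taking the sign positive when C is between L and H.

LC:CH = 4/3

Assign B = (0, 0), M = (1, 0), V = (0, 1) — the answer is frame-independent, so this choice is without loss of generality.
1. C is the centroid of triangle VMB ⇒ C = (1/3, 1/3)
2. L lies on line VC with VL:LC = 1:2 ⇒ L = (1/9, 7/9)
line LC meets MB at H = (1/2, 0)
C = L + t·(H−L) with t = 4/7, so LC:CH = 4/7:3/7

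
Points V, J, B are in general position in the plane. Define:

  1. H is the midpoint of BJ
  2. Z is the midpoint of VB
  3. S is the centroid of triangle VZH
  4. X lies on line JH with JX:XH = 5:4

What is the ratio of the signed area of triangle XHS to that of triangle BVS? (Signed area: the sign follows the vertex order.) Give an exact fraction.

[XHS]:[BVS] = 2/3

Choose coordinates V = (0, 0), J = (1, 0), B = (0, 1).
1. H is the midpoint of BJ ⇒ H = (1/2, 1/2)
2. Z is the midpoint of VB ⇒ Z = (0, 1/2)
3. S is the centroid of triangle VZH ⇒ S = (1/6, 1/3)
4. X lies on line JH with JX:XH = 5:4 ⇒ X = (13/18, 5/18)
2·[XHS] = 1/9, 2·[BVS] = 1/6
[XHS]:[BVS] = 1/9:1/6 = 2/3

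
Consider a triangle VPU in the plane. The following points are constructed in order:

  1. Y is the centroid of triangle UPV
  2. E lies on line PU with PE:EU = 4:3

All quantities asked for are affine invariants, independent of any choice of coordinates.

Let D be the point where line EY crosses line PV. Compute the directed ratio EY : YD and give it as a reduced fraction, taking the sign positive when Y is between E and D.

EY:YD = 5/7

Choose coordinates V = (0, 0), P = (1, 0), U = (0, 1).
1. Y is the centroid of triangle UPV ⇒ Y = (1/3, 1/3)
2. E lies on line PU with PE:EU = 4:3 ⇒ E = (3/7, 4/7)
line EY meets PV at D = (1/5, 0)
Y = E + t·(D−E) with t = 5/12, so EY:YD = 5/12:7/12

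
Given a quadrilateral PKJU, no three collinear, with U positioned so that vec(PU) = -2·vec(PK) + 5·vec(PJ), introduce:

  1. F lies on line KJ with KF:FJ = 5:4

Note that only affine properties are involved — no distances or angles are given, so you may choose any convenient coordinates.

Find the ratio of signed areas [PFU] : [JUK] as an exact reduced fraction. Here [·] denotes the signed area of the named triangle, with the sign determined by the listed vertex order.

[PFU]:[JUK] = -5/3

Set P = (0, 0), K = (1, 0), J = (0, 1), U = (-2, 5); any affine frame gives the same invariant.
1. F lies on line KJ with KF:FJ = 5:4 ⇒ F = (4/9, 5/9)
2·[PFU] = 10/3, 2·[JUK] = -2
[PFU]:[JUK] = 10/3:-2 = -5/3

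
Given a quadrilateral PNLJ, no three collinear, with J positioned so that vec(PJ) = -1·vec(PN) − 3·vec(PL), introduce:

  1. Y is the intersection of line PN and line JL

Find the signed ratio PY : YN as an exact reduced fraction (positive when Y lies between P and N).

PY:YN = -1/5

Set P = (0, 0), N = (1, 0), L = (0, 1), J = (-1, -3); any affine frame gives the same invariant.
1. Y is the intersection of line PN and line JL ⇒ Y = (-1/4, 0)
Y = P + t·(N−P) with t = -1/4, so PY:YN = t:(1−t) = -1/4:5/4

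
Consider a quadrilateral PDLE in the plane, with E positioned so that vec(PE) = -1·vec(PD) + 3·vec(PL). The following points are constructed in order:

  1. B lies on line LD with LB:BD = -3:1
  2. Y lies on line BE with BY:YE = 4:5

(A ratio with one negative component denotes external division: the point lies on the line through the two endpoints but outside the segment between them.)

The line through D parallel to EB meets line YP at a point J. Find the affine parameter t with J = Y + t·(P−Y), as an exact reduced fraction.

t = 1/8

Set P = (0, 0), D = (1, 0), L = (0, 1), E = (-1, 3); any affine frame gives the same invariant.
1. B lies on line LD with LB:BD = -3:1 ⇒ B = (3/2, -1/2)
2. Y lies on line BE with BY:YE = 4:5 ⇒ Y = (7/18, 19/18)
through D parallel to EB: direction (5/2, -7/2); meets YP at J = (49/144, 133/144)
J = Y + t·(P−Y) with t = 1/8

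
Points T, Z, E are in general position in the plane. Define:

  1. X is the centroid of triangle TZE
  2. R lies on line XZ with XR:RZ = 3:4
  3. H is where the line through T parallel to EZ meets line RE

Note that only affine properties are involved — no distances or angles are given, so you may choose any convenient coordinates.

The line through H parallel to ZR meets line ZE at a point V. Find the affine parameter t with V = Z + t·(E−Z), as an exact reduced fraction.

t = -17/4

Choose coordinates T = (0, 0), Z = (1, 0), E = (0, 1).
1. X is the centroid of triangle TZE ⇒ X = (1/3, 1/3)
2. R lies on line XZ with XR:RZ = 3:4 ⇒ R = (13/21, 4/21)
3. H is where the line through T parallel to EZ meets line RE ⇒ H = (13/4, -13/4)
through H parallel to ZR: direction (-8/21, 4/21); meets ZE at V = (21/4, -17/4)
V = Z + t·(E−Z) with t = -17/4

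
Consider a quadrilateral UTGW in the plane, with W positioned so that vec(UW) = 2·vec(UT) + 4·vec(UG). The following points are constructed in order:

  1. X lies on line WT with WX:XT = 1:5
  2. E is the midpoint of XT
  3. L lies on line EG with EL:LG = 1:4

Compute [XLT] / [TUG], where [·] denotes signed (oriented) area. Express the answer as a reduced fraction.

[XLT]:[TUG] = -5/6

Assign U = (0, 0), T = (1, 0), G = (0, 1), W = (2, 4) — the answer is frame-independent, so this choice is without loss of generality.
1. X lies on line WT with WX:XT = 1:5 ⇒ X = (11/6, 10/3)
2. E is the midpoint of XT ⇒ E = (17/12, 5/3)
3. L lies on line EG with EL:LG = 1:4 ⇒ L = (17/15, 23/15)
2·[XLT] = 5/6, 2·[TUG] = -1
[XLT]:[TUG] = 5/6:-1 = -5/6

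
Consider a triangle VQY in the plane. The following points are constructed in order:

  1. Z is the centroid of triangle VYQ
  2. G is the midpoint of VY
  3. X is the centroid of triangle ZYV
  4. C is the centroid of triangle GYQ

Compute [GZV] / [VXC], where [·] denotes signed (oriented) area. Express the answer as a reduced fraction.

Assign V = (0, 0), Q = (1, 0), Y = (0, 1) — the answer is frame-independent, so this choice is without loss of generality.
1. Z is the centroid of triangle VYQ ⇒ Z = (1/3, 1/3)
2. G is the midpoint of VY ⇒ G = (0, 1/2)
3. X is the centroid of triangle ZYV ⇒ X = (1/9, 4/9)
4. C is the centroid of triangle GYQ ⇒ C = (1/3, 1/2)
2·[GZV] = -1/6, 2·[VXC] = -5/54
[GZV]:[VXC] = -1/6:-5/54 = 9/5

[GZV]:[VXC] = 9/5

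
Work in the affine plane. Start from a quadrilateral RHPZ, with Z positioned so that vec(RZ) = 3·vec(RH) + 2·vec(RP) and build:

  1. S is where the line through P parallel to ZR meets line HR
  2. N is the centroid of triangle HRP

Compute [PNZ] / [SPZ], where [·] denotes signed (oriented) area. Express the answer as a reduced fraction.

[PNZ]:[SPZ] = -14/9

Set R = (0, 0), H = (1, 0), P = (0, 1), Z = (3, 2); any affine frame gives the same invariant.
1. S is where the line through P parallel to ZR meets line HR ⇒ S = (-3/2, 0)
2. N is the centroid of triangle HRP ⇒ N = (1/3, 1/3)
2·[PNZ] = 7/3, 2·[SPZ] = -3/2
[PNZ]:[SPZ] = 7/3:-3/2 = -14/9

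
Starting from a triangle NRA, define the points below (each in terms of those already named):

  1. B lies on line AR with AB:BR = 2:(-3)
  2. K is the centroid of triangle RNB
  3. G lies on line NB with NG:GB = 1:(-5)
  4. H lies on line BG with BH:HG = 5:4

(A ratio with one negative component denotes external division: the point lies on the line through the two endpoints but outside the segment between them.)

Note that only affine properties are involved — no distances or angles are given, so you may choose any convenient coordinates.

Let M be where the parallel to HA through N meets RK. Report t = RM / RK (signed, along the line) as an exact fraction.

Work in coordinates with N = (0, 0), R = (1, 0), A = (0, 1).
1. B lies on line AR with AB:BR = 2:(-3) ⇒ B = (-2, 3)
2. K is the centroid of triangle RNB ⇒ K = (-1/3, 1)
3. G lies on line NB with NG:GB = 1:(-5) ⇒ G = (1/2, -3/4)
4. H lies on line BG with BH:HG = 5:4 ⇒ H = (-11/18, 11/12)
through N parallel to HA: direction (11/18, 1/12); meets RK at M = (11/13, 3/26)
M = R + t·(K−R) with t = 3/26

t = 3/26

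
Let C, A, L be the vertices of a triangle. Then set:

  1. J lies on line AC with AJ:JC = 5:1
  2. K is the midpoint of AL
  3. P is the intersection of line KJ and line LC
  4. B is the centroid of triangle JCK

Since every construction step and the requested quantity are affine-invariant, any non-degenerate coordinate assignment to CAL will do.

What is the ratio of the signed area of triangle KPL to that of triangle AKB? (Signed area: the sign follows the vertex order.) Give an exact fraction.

Work in coordinates with C = (0, 0), A = (1, 0), L = (0, 1).
1. J lies on line AC with AJ:JC = 5:1 ⇒ J = (1/6, 0)
2. K is the midpoint of AL ⇒ K = (1/2, 1/2)
3. P is the intersection of line KJ and line LC ⇒ P = (0, -1/4)
4. B is the centroid of triangle JCK ⇒ B = (2/9, 1/6)
2·[KPL] = -5/8, 2·[AKB] = 11/36
[KPL]:[AKB] = -5/8:11/36 = -45/22

[KPL]:[AKB] = -45/22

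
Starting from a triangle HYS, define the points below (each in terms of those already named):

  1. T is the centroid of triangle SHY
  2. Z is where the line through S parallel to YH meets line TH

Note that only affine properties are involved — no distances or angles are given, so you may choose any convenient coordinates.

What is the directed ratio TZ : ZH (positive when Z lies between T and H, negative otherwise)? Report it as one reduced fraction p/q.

TZ:ZH = -2/3

Assign H = (0, 0), Y = (1, 0), S = (0, 1) — the answer is frame-independent, so this choice is without loss of generality.
1. T is the centroid of triangle SHY ⇒ T = (1/3, 1/3)
2. Z is where the line through S parallel to YH meets line TH ⇒ Z = (1, 1)
Z = T + t·(H−T) with t = -2, so TZ:ZH = t:(1−t) = -2:3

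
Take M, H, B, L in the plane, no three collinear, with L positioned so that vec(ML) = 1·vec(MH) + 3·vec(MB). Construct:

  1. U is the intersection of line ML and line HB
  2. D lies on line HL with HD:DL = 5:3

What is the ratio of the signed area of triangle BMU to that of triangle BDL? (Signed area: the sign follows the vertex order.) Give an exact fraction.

Assign M = (0, 0), H = (1, 0), B = (0, 1), L = (1, 3) — the answer is frame-independent, so this choice is without loss of generality.
1. U is the intersection of line ML and line HB ⇒ U = (1/4, 3/4)
2. D lies on line HL with HD:DL = 5:3 ⇒ D = (1, 15/8)
2·[BMU] = 1/4, 2·[BDL] = 9/8
[BMU]:[BDL] = 1/4:9/8 = 2/9

[BMU]:[BDL] = 2/9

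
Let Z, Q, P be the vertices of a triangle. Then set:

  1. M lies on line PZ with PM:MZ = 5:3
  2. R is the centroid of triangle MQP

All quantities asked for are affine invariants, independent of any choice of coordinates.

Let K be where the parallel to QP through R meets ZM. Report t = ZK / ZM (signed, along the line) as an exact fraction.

t = 19/9

Work in coordinates with Z = (0, 0), Q = (1, 0), P = (0, 1).
1. M lies on line PZ with PM:MZ = 5:3 ⇒ M = (0, 3/8)
2. R is the centroid of triangle MQP ⇒ R = (1/3, 11/24)
through R parallel to QP: direction (-1, 1); meets ZM at K = (0, 19/24)
K = Z + t·(M−Z) with t = 19/9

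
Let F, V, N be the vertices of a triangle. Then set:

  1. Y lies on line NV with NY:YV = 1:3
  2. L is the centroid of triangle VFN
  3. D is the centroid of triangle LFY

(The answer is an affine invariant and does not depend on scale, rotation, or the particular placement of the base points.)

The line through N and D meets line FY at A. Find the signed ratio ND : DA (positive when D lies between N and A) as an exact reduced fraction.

Work in coordinates with F = (0, 0), V = (1, 0), N = (0, 1).
1. Y lies on line NV with NY:YV = 1:3 ⇒ Y = (1/4, 3/4)
2. L is the centroid of triangle VFN ⇒ L = (1/3, 1/3)
3. D is the centroid of triangle LFY ⇒ D = (7/36, 13/36)
line ND meets FY at A = (7/44, 21/44)
D = N + t·(A−N) with t = 11/9, so ND:DA = 11/9:-2/9

ND:DA = -11/2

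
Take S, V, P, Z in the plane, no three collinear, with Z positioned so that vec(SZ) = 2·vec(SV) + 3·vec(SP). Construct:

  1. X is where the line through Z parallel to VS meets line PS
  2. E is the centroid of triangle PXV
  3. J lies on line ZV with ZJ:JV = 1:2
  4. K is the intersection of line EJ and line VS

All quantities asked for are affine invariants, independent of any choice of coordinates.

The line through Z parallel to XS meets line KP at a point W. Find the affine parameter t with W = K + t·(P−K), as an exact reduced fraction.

Set S = (0, 0), V = (1, 0), P = (0, 1), Z = (2, 3); any affine frame gives the same invariant.
1. X is where the line through Z parallel to VS meets line PS ⇒ X = (0, 3)
2. E is the centroid of triangle PXV ⇒ E = (1/3, 4/3)
3. J lies on line ZV with ZJ:JV = 1:2 ⇒ J = (5/3, 2)
4. K is the intersection of line EJ and line VS ⇒ K = (-7/3, 0)
through Z parallel to XS: direction (0, -3); meets KP at W = (2, 13/7)
W = K + t·(P−K) with t = 13/7

t = 13/7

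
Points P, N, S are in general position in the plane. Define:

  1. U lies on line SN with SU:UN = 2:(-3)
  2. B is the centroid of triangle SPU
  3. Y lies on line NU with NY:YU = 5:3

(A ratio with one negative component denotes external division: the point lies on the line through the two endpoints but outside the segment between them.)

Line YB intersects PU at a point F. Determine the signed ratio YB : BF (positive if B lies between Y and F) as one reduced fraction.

YB:BF = 11/16

Assign P = (0, 0), N = (1, 0), S = (0, 1) — the answer is frame-independent, so this choice is without loss of generality.
1. U lies on line SN with SU:UN = 2:(-3) ⇒ U = (-2, 3)
2. B is the centroid of triangle SPU ⇒ B = (-2/3, 4/3)
3. Y lies on line NU with NY:YU = 5:3 ⇒ Y = (-7/8, 15/8)
line YB meets PU at F = (-4/11, 6/11)
B = Y + t·(F−Y) with t = 11/27, so YB:BF = 11/27:16/27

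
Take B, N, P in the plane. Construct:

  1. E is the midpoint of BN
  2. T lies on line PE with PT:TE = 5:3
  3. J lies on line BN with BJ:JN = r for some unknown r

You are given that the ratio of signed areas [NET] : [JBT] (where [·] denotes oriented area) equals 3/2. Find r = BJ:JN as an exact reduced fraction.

r = 1/2

Set B = (0, 0), N = (1, 0), P = (0, 1); any affine frame gives the same invariant.
1. E is the midpoint of BN ⇒ E = (1/2, 0)
2. T lies on line PE with PT:TE = 5:3 ⇒ T = (5/16, 3/8)
3. With BJ:JN = r, write λ = r/(r+1) so J = B + λ·(N−B); J is affine-linear in λ
Every point depending on J is an affine combination of J and λ-independent points, so each such coordinate is linear in λ; the λ² term in each signed area is a multiple of (N−B)×(N−B) = 0, so 2·[NET] and 2·[JBT] are each linear in λ. Evaluating at λ=0 and λ=1:
  2·[NET] = -3/16,   2·[JBT] = -3/8·λ
So [NET]:[JBT] = (-3/16) / (-3/8·λ). Setting this equal to 3/2:
  -3/16 = 3/2·(-3/8·λ)  ⇒  λ = 1/3
Then r = λ/(1−λ) = (1/3)/(2/3) = 1/2. Check: with r = 1/2, J = (1/3, 0) and [NET]:[JBT] = 3/2 as required.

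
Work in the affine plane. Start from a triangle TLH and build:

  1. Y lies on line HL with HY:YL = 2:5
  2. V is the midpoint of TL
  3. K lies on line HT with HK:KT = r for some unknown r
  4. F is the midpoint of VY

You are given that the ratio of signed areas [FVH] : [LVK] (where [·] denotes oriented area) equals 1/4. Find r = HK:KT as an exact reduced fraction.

Set T = (0, 0), L = (1, 0), H = (0, 1); any affine frame gives the same invariant.
1. Y lies on line HL with HY:YL = 2:5 ⇒ Y = (2/7, 5/7)
2. V is the midpoint of TL ⇒ V = (1/2, 0)
3. With HK:KT = r, write λ = r/(r+1) so K = H + λ·(T−H); K is affine-linear in λ
4. F is the midpoint of VY ⇒ F = (11/28, 5/14)
Every point depending on K is an affine combination of K and λ-independent points, so each such coordinate is linear in λ; the λ² term in each signed area is a multiple of (T−H)×(T−H) = 0, so 2·[FVH] and 2·[LVK] are each linear in λ. Evaluating at λ=0 and λ=1:
  2·[FVH] = -1/14,   2·[LVK] = 1/2·λ − 1/2
So [FVH]:[LVK] = (-1/14) / (1/2·λ − 1/2). Setting this equal to 1/4:
  -1/14 = 1/4·(1/2·λ − 1/2)  ⇒  λ = 3/7
Then r = λ/(1−λ) = (3/7)/(4/7) = 3/4. Check: with r = 3/4, K = (0, 4/7) and [FVH]:[LVK] = 1/4 as required.

r = 3/4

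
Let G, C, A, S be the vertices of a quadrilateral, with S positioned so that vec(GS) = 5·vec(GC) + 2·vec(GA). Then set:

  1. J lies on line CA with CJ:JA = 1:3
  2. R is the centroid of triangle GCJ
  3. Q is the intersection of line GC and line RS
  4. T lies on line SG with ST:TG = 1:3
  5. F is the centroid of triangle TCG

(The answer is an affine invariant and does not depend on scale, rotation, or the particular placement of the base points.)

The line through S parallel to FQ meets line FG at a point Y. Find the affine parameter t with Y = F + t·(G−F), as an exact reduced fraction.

t = 11/27

Work in coordinates with G = (0, 0), C = (1, 0), A = (0, 1), S = (5, 2).
1. J lies on line CA with CJ:JA = 1:3 ⇒ J = (3/4, 1/4)
2. R is the centroid of triangle GCJ ⇒ R = (7/12, 1/12)
3. Q is the intersection of line GC and line RS ⇒ Q = (9/23, 0)
4. T lies on line SG with ST:TG = 1:3 ⇒ T = (15/4, 3/2)
5. F is the centroid of triangle TCG ⇒ F = (19/12, 1/2)
through S parallel to FQ: direction (-329/276, -1/2); meets FG at Y = (76/81, 8/27)
Y = F + t·(G−F) with t = 11/27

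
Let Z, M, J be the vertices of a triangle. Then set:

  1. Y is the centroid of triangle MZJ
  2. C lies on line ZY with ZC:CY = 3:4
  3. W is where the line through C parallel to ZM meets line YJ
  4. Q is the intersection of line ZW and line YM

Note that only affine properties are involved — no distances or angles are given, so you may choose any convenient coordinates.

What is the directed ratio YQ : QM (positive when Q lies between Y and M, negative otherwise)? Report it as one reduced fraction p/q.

YQ:QM = 2/3

Assign Z = (0, 0), M = (1, 0), J = (0, 1) — the answer is frame-independent, so this choice is without loss of generality.
1. Y is the centroid of triangle MZJ ⇒ Y = (1/3, 1/3)
2. C lies on line ZY with ZC:CY = 3:4 ⇒ C = (1/7, 1/7)
3. W is where the line through C parallel to ZM meets line YJ ⇒ W = (3/7, 1/7)
4. Q is the intersection of line ZW and line YM ⇒ Q = (3/5, 1/5)
Q = Y + t·(M−Y) with t = 2/5, so YQ:QM = t:(1−t) = 2/5:3/5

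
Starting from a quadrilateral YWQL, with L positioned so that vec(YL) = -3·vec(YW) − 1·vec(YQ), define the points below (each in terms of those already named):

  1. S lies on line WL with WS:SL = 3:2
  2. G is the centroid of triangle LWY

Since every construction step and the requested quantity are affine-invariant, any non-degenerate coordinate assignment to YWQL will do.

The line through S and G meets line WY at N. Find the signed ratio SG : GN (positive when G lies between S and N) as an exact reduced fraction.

SG:GN = 4/5

Assign Y = (0, 0), W = (1, 0), Q = (0, 1), L = (-3, -1) — the answer is frame-independent, so this choice is without loss of generality.
1. S lies on line WL with WS:SL = 3:2 ⇒ S = (-7/5, -3/5)
2. G is the centroid of triangle LWY ⇒ G = (-2/3, -1/3)
line SG meets WY at N = (1/4, 0)
G = S + t·(N−S) with t = 4/9, so SG:GN = 4/9:5/9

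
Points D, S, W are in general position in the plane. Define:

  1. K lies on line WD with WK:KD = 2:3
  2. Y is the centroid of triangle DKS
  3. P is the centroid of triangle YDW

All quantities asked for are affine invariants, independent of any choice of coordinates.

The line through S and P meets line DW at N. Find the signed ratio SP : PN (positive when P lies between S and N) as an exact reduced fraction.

Set D = (0, 0), S = (1, 0), W = (0, 1); any affine frame gives the same invariant.
1. K lies on line WD with WK:KD = 2:3 ⇒ K = (0, 3/5)
2. Y is the centroid of triangle DKS ⇒ Y = (1/3, 1/5)
3. P is the centroid of triangle YDW ⇒ P = (1/9, 2/5)
line SP meets DW at N = (0, 9/20)
P = S + t·(N−S) with t = 8/9, so SP:PN = 8/9:1/9

SP:PN = 8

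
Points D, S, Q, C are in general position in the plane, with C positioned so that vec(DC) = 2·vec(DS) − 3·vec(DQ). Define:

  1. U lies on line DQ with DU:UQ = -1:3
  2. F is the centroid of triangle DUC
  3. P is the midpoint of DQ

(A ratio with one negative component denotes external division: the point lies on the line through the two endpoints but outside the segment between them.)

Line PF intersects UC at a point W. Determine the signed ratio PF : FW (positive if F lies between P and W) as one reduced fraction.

PF:FW = 5

Set D = (0, 0), S = (1, 0), Q = (0, 1), C = (2, -3); any affine frame gives the same invariant.
1. U lies on line DQ with DU:UQ = -1:3 ⇒ U = (0, -1/2)
2. F is the centroid of triangle DUC ⇒ F = (2/3, -7/6)
3. P is the midpoint of DQ ⇒ P = (0, 1/2)
line PF meets UC at W = (4/5, -3/2)
F = P + t·(W−P) with t = 5/6, so PF:FW = 5/6:1/6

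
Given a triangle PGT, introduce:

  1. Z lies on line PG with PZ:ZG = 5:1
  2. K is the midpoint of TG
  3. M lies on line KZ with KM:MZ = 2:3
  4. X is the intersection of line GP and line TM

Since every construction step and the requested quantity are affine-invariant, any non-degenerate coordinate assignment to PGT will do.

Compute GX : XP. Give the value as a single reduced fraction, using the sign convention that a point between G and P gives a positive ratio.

Work in coordinates with P = (0, 0), G = (1, 0), T = (0, 1).
1. Z lies on line PG with PZ:ZG = 5:1 ⇒ Z = (5/6, 0)
2. K is the midpoint of TG ⇒ K = (1/2, 1/2)
3. M lies on line KZ with KM:MZ = 2:3 ⇒ M = (19/30, 3/10)
4. X is the intersection of line GP and line TM ⇒ X = (19/21, 0)
X = G + t·(P−G) with t = 2/21, so GX:XP = t:(1−t) = 2/21:19/21

GX:XP = 2/19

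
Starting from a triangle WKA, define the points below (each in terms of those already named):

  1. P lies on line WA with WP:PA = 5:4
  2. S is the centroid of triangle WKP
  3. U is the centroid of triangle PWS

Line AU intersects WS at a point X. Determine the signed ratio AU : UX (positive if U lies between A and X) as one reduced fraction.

Assign W = (0, 0), K = (1, 0), A = (0, 1) — the answer is frame-independent, so this choice is without loss of generality.
1. P lies on line WA with WP:PA = 5:4 ⇒ P = (0, 5/9)
2. S is the centroid of triangle WKP ⇒ S = (1/3, 5/27)
3. U is the centroid of triangle PWS ⇒ U = (1/9, 20/81)
line AU meets WS at X = (3/22, 5/66)
U = A + t·(X−A) with t = 22/27, so AU:UX = 22/27:5/27

AU:UX = 22/5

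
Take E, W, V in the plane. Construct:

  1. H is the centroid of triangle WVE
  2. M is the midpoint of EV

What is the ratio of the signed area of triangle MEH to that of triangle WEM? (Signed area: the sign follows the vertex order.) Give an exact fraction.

[MEH]:[WEM] = -1/3

Choose coordinates E = (0, 0), W = (1, 0), V = (0, 1).
1. H is the centroid of triangle WVE ⇒ H = (1/3, 1/3)
2. M is the midpoint of EV ⇒ M = (0, 1/2)
2·[MEH] = 1/6, 2·[WEM] = -1/2
[MEH]:[WEM] = 1/6:-1/2 = -1/3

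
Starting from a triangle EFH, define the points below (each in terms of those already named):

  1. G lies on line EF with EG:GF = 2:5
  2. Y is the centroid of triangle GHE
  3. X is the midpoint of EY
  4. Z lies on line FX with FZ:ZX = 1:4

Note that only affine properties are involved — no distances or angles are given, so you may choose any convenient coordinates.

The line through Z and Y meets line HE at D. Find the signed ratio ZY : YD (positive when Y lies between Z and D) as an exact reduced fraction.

Choose coordinates E = (0, 0), F = (1, 0), H = (0, 1).
1. G lies on line EF with EG:GF = 2:5 ⇒ G = (2/7, 0)
2. Y is the centroid of triangle GHE ⇒ Y = (2/21, 1/3)
3. X is the midpoint of EY ⇒ X = (1/21, 1/6)
4. Z lies on line FX with FZ:ZX = 1:4 ⇒ Z = (17/21, 1/30)
line ZY meets HE at D = (0, 28/75)
Y = Z + t·(D−Z) with t = 15/17, so ZY:YD = 15/17:2/17

ZY:YD = 15/2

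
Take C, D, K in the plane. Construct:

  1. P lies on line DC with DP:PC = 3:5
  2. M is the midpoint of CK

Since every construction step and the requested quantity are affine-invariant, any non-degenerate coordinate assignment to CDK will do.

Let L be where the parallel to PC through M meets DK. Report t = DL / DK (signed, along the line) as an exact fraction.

Assign C = (0, 0), D = (1, 0), K = (0, 1) — the answer is frame-independent, so this choice is without loss of generality.
1. P lies on line DC with DP:PC = 3:5 ⇒ P = (5/8, 0)
2. M is the midpoint of CK ⇒ M = (0, 1/2)
through M parallel to PC: direction (-5/8, 0); meets DK at L = (1/2, 1/2)
L = D + t·(K−D) with t = 1/2

t = 1/2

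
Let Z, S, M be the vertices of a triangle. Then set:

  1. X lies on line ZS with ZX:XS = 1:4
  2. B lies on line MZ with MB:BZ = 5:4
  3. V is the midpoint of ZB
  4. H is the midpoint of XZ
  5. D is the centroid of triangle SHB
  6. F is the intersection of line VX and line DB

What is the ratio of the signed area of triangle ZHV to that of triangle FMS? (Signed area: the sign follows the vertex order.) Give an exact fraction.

Work in coordinates with Z = (0, 0), S = (1, 0), M = (0, 1).
1. X lies on line ZS with ZX:XS = 1:4 ⇒ X = (1/5, 0)
2. B lies on line MZ with MB:BZ = 5:4 ⇒ B = (0, 4/9)
3. V is the midpoint of ZB ⇒ V = (0, 2/9)
4. H is the midpoint of XZ ⇒ H = (1/10, 0)
5. D is the centroid of triangle SHB ⇒ D = (11/30, 4/27)
6. F is the intersection of line VX and line DB ⇒ F = (-11/15, 28/27)
2·[ZHV] = 1/45, 2·[FMS] = -94/135
[ZHV]:[FMS] = 1/45:-94/135 = -3/94

[ZHV]:[FMS] = -3/94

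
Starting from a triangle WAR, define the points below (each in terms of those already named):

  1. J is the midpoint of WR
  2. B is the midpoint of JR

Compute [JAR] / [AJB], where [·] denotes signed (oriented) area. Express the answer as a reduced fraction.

Assign W = (0, 0), A = (1, 0), R = (0, 1) — the answer is frame-independent, so this choice is without loss of generality.
1. J is the midpoint of WR ⇒ J = (0, 1/2)
2. B is the midpoint of JR ⇒ B = (0, 3/4)
2·[JAR] = 1/2, 2·[AJB] = -1/4
[JAR]:[AJB] = 1/2:-1/4 = -2

[JAR]:[AJB] = -2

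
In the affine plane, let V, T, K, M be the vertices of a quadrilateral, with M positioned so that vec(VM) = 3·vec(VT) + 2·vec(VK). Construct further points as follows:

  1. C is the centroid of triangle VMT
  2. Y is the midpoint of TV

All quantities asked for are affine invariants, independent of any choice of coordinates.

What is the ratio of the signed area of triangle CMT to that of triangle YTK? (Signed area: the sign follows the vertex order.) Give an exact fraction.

[CMT]:[YTK] = -4/3

Work in coordinates with V = (0, 0), T = (1, 0), K = (0, 1), M = (3, 2).
1. C is the centroid of triangle VMT ⇒ C = (4/3, 2/3)
2. Y is the midpoint of TV ⇒ Y = (1/2, 0)
2·[CMT] = -2/3, 2·[YTK] = 1/2
[CMT]:[YTK] = -2/3:1/2 = -4/3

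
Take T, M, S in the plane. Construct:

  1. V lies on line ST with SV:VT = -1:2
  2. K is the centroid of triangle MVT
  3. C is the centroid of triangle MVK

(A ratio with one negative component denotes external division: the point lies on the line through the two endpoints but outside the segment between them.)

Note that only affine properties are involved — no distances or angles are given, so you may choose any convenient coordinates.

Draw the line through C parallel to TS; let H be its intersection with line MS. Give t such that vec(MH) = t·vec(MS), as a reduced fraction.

Set T = (0, 0), M = (1, 0), S = (0, 1); any affine frame gives the same invariant.
1. V lies on line ST with SV:VT = -1:2 ⇒ V = (0, 2)
2. K is the centroid of triangle MVT ⇒ K = (1/3, 2/3)
3. C is the centroid of triangle MVK ⇒ C = (4/9, 8/9)
through C parallel to TS: direction (0, 1); meets MS at H = (4/9, 5/9)
H = M + t·(S−M) with t = 5/9

t = 5/9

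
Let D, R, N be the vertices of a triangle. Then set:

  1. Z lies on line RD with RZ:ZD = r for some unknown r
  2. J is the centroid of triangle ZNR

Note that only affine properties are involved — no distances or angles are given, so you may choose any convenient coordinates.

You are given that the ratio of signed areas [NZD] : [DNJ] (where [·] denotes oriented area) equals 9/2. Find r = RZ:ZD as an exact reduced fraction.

r = -4/3

Work in coordinates with D = (0, 0), R = (1, 0), N = (0, 1).
1. With RZ:ZD = r, write λ = r/(r+1) so Z = R + λ·(D−R); Z is affine-linear in λ
2. J is the centroid of triangle ZNR ⇒ J is an affine combination of earlier points and hence also affine-linear in λ
Every point depending on Z is an affine combination of Z and λ-independent points, so each such coordinate is linear in λ; the λ² term in each signed area is a multiple of (D−R)×(D−R) = 0, so 2·[NZD] and 2·[DNJ] are each linear in λ. Evaluating at λ=0 and λ=1:
  2·[NZD] = λ − 1,   2·[DNJ] = 1/3·λ − 2/3
So [NZD]:[DNJ] = (λ − 1) / (1/3·λ − 2/3). Setting this equal to 9/2:
  λ − 1 = 9/2·(1/3·λ − 2/3)  ⇒  λ = 4
Then r = λ/(1−λ) = (4)/(-3) = -4/3. Check: with r = -4/3, Z = (-3, 0) and [NZD]:[DNJ] = 9/2 as required.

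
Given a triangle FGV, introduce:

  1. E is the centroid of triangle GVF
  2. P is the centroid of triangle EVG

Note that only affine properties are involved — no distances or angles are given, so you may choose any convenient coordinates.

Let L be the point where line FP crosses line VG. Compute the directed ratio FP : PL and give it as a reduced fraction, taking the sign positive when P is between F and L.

Work in coordinates with F = (0, 0), G = (1, 0), V = (0, 1).
1. E is the centroid of triangle GVF ⇒ E = (1/3, 1/3)
2. P is the centroid of triangle EVG ⇒ P = (4/9, 4/9)
line FP meets VG at L = (1/2, 1/2)
P = F + t·(L−F) with t = 8/9, so FP:PL = 8/9:1/9

FP:PL = 8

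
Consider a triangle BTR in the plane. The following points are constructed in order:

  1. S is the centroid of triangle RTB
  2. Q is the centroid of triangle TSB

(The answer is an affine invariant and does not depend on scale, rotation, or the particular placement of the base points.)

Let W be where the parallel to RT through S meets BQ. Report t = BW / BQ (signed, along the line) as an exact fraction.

Choose coordinates B = (0, 0), T = (1, 0), R = (0, 1).
1. S is the centroid of triangle RTB ⇒ S = (1/3, 1/3)
2. Q is the centroid of triangle TSB ⇒ Q = (4/9, 1/9)
through S parallel to RT: direction (1, -1); meets BQ at W = (8/15, 2/15)
W = B + t·(Q−B) with t = 6/5

t = 6/5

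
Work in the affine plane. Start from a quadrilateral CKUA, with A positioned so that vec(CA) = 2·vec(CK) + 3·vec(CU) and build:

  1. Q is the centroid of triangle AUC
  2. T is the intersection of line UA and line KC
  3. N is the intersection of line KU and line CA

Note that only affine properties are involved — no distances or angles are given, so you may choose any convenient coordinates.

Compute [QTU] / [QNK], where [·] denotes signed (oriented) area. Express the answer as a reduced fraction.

[QTU]:[QNK] = -5/9

Assign C = (0, 0), K = (1, 0), U = (0, 1), A = (2, 3) — the answer is frame-independent, so this choice is without loss of generality.
1. Q is the centroid of triangle AUC ⇒ Q = (2/3, 4/3)
2. T is the intersection of line UA and line KC ⇒ T = (-1, 0)
3. N is the intersection of line KU and line CA ⇒ N = (2/5, 3/5)
2·[QTU] = -1/3, 2·[QNK] = 3/5
[QTU]:[QNK] = -1/3:3/5 = -5/9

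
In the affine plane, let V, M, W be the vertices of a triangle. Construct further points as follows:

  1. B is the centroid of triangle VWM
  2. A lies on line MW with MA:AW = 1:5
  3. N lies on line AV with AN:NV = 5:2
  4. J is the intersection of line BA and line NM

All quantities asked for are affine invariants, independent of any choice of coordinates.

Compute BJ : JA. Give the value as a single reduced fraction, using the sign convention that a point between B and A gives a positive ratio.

Choose coordinates V = (0, 0), M = (1, 0), W = (0, 1).
1. B is the centroid of triangle VWM ⇒ B = (1/3, 1/3)
2. A lies on line MW with MA:AW = 1:5 ⇒ A = (5/6, 1/6)
3. N lies on line AV with AN:NV = 5:2 ⇒ N = (5/21, 1/21)
4. J is the intersection of line BA and line NM ⇒ J = (55/39, -1/39)
J = B + t·(A−B) with t = 28/13, so BJ:JA = t:(1−t) = 28/13:-15/13

BJ:JA = -28/15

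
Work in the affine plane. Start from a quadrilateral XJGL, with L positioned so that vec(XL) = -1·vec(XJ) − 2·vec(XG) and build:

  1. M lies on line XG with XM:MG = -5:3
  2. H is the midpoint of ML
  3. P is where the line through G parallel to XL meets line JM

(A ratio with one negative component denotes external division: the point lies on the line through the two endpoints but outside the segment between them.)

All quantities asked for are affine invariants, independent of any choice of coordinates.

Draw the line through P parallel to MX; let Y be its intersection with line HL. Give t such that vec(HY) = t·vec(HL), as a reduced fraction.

Assign X = (0, 0), J = (1, 0), G = (0, 1), L = (-1, -2) — the answer is frame-independent, so this choice is without loss of generality.
1. M lies on line XG with XM:MG = -5:3 ⇒ M = (0, 5/2)
2. H is the midpoint of ML ⇒ H = (-1/2, 1/4)
3. P is where the line through G parallel to XL meets line JM ⇒ P = (1/3, 5/3)
through P parallel to MX: direction (0, -5/2); meets HL at Y = (1/3, 4)
Y = H + t·(L−H) with t = -5/3

t = -5/3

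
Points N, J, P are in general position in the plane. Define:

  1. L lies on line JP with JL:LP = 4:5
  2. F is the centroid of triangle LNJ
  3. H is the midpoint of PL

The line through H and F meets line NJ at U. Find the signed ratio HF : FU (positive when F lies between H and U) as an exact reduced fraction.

Assign N = (0, 0), J = (1, 0), P = (0, 1) — the answer is frame-independent, so this choice is without loss of generality.
1. L lies on line JP with JL:LP = 4:5 ⇒ L = (5/9, 4/9)
2. F is the centroid of triangle LNJ ⇒ F = (14/27, 4/27)
3. H is the midpoint of PL ⇒ H = (5/18, 13/18)
line HF meets NJ at U = (18/31, 0)
F = H + t·(U−H) with t = 31/39, so HF:FU = 31/39:8/39

HF:FU = 31/8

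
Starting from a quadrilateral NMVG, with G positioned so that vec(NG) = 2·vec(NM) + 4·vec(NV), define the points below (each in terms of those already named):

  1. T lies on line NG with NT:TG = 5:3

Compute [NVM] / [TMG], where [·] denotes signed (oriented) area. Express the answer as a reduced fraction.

[NVM]:[TMG] = -2/3

Work in coordinates with N = (0, 0), M = (1, 0), V = (0, 1), G = (2, 4).
1. T lies on line NG with NT:TG = 5:3 ⇒ T = (5/4, 5/2)
2·[NVM] = -1, 2·[TMG] = 3/2
[NVM]:[TMG] = -1:3/2 = -2/3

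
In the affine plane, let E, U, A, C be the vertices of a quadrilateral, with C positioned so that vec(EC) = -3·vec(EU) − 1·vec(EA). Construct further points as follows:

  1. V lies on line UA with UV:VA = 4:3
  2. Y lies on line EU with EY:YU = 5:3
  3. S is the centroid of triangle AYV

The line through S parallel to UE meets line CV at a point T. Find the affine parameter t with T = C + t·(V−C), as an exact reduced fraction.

Assign E = (0, 0), U = (1, 0), A = (0, 1), C = (-3, -1) — the answer is frame-independent, so this choice is without loss of generality.
1. V lies on line UA with UV:VA = 4:3 ⇒ V = (3/7, 4/7)
2. Y lies on line EU with EY:YU = 5:3 ⇒ Y = (5/8, 0)
3. S is the centroid of triangle AYV ⇒ S = (59/168, 11/21)
through S parallel to UE: direction (-1, 0); meets CV at T = (25/77, 11/21)
T = C + t·(V−C) with t = 32/33

t = 32/33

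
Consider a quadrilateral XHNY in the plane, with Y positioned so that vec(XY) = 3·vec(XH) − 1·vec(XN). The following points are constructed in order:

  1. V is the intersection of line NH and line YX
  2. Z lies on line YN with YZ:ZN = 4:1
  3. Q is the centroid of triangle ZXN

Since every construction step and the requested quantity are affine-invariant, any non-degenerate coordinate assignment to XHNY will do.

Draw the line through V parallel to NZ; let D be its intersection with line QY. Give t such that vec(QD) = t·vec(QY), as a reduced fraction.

t = -1/2

Assign X = (0, 0), H = (1, 0), N = (0, 1), Y = (3, -1) — the answer is frame-independent, so this choice is without loss of generality.
1. V is the intersection of line NH and line YX ⇒ V = (3/2, -1/2)
2. Z lies on line YN with YZ:ZN = 4:1 ⇒ Z = (3/5, 3/5)
3. Q is the centroid of triangle ZXN ⇒ Q = (1/5, 8/15)
through V parallel to NZ: direction (3/5, -2/5); meets QY at D = (-6/5, 13/10)
D = Q + t·(Y−Q) with t = -1/2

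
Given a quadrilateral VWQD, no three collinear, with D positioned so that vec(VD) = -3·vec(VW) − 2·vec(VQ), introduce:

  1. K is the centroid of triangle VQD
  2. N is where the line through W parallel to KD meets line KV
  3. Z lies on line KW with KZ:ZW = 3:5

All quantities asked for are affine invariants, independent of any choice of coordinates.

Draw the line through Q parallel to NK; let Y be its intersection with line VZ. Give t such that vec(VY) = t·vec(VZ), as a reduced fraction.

t = -8

Choose coordinates V = (0, 0), W = (1, 0), Q = (0, 1), D = (-3, -2).
1. K is the centroid of triangle VQD ⇒ K = (-1, -1/3)
2. N is where the line through W parallel to KD meets line KV ⇒ N = (5/3, 5/9)
3. Z lies on line KW with KZ:ZW = 3:5 ⇒ Z = (-1/4, -5/24)
through Q parallel to NK: direction (-8/3, -8/9); meets VZ at Y = (2, 5/3)
Y = V + t·(Z−V) with t = -8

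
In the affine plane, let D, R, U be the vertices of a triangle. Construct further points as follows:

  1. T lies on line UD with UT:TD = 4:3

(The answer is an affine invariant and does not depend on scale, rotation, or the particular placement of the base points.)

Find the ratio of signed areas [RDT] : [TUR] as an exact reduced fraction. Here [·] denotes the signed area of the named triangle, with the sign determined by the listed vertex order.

[RDT]:[TUR] = 3/4

Assign D = (0, 0), R = (1, 0), U = (0, 1) — the answer is frame-independent, so this choice is without loss of generality.
1. T lies on line UD with UT:TD = 4:3 ⇒ T = (0, 3/7)
2·[RDT] = -3/7, 2·[TUR] = -4/7
[RDT]:[TUR] = -3/7:-4/7 = 3/4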